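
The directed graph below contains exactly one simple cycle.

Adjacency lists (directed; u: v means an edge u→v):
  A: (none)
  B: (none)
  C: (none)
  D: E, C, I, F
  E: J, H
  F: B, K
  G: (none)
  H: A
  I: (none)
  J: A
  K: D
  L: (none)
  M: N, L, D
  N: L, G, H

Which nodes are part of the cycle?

DFS with gray/black marking from D:
D gray
  E gray
    J gray
      A gray
      A black
    J black
    H gray
      H→A: A black — skip
    H black
  E black
  C gray
  C black
  I gray
  I black
  F gray
    B gray
    B black
    K gray
      K→D: D is gray → back edge
Back edge closes the cycle D → F → K → D; its vertices are {D, F, K}.

D, F, K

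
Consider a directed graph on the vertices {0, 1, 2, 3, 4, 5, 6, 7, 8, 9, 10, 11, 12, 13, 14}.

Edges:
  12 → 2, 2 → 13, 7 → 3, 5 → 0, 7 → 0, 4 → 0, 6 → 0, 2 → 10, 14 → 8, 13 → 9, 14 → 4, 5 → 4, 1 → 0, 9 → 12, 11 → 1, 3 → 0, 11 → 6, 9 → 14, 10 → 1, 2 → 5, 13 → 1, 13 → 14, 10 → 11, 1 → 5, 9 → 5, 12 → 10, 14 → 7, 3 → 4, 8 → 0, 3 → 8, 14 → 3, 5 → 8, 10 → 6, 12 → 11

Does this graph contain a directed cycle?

Yes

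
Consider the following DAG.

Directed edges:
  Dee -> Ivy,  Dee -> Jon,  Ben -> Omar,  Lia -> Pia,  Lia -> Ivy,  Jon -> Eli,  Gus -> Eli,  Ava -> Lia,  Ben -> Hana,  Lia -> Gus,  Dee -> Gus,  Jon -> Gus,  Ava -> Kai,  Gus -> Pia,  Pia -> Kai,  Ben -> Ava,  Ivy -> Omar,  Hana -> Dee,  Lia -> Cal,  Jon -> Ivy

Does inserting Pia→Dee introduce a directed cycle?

Yes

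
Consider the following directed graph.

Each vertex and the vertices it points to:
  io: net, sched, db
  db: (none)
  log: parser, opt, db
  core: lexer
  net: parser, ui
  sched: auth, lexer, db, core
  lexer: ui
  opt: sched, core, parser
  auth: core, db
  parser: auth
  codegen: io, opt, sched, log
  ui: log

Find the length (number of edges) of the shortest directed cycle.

For each vertex v, BFS finds the shortest path from v back to v.
The shortest such closed walk is log → opt → sched → lexer → ui → log, length 5.

5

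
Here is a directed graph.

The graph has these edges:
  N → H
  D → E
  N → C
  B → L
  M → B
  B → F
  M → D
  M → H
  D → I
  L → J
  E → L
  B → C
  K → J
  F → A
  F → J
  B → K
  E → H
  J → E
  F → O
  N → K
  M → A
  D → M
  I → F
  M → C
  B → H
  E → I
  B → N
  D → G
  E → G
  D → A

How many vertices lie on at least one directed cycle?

A vertex is on a directed cycle iff it belongs to a strongly connected component of size ≥ 2 (or has a self-loop).
The vertices on cycles are {D, E, F, I, J, L, M} — 7 in total.

7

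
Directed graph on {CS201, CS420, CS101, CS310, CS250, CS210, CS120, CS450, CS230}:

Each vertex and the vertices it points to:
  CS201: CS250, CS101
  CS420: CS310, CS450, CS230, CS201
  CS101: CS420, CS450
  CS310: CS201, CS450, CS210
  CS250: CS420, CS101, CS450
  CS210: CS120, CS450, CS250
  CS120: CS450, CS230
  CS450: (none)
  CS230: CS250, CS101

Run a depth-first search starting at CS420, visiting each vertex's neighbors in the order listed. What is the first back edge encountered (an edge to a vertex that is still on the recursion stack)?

DFS from CS420 (visiting each vertex's neighbors in the order listed); mark gray on enter, black on exit:
CS420 gray
  CS310 gray
    CS201 gray
      CS250 gray
        CS250→CS420: CS420 is gray → back edge
First back edge: CS250 → CS420.

CS250->CS420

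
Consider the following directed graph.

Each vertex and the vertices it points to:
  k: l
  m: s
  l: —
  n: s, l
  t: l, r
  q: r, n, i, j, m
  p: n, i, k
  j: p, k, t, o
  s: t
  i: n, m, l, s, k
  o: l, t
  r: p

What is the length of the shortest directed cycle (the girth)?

For each vertex v, BFS finds the shortest path from v back to v.
The shortest such closed walk is r → p → i → s → t → r, length 5.

5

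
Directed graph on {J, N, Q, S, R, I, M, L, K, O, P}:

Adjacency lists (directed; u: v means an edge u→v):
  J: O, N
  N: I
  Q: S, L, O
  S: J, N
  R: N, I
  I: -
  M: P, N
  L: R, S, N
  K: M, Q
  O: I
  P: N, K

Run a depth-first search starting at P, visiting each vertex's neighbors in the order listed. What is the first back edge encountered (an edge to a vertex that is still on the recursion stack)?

M->P

DFS from P (visiting each vertex's neighbors in the order listed); mark gray on enter, black on exit:
P gray
  N gray
    I gray
    I black
  N black
  K gray
    M gray
      M→P: P is gray → back edge
First back edge: M → P.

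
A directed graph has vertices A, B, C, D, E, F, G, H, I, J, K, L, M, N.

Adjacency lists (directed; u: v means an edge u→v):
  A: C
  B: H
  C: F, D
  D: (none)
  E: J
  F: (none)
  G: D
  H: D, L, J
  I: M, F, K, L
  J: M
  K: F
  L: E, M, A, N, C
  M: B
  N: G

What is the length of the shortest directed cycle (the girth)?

For each vertex v, BFS finds the shortest path from v back to v.
The shortest such closed walk is L → M → B → H → L, length 4.

4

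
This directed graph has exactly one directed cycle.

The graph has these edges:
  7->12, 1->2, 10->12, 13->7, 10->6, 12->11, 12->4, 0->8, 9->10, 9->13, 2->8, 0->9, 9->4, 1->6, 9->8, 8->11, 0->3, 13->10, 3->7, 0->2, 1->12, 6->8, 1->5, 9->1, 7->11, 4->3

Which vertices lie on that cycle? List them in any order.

3, 4, 7, 12

DFS with gray/black marking from 3:
3 gray
  7 gray
    11 gray
    11 black
    12 gray
      4 gray
        4→3: 3 is gray → back edge
Back edge closes the cycle 3 → 7 → 12 → 4 → 3; its vertices are {3, 4, 7, 12}.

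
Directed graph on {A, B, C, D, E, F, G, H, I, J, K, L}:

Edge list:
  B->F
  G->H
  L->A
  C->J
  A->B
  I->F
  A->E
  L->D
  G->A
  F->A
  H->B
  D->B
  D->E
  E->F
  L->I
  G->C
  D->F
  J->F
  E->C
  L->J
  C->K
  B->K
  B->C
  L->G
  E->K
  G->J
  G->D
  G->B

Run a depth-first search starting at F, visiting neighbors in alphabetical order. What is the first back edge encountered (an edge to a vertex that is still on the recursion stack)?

DFS from F (visiting neighbors in alphabetical order); mark gray on enter, black on exit:
F gray
  A gray
    B gray
      C gray
        J gray
          J→F: F is gray → back edge
First back edge: J → F.

J→F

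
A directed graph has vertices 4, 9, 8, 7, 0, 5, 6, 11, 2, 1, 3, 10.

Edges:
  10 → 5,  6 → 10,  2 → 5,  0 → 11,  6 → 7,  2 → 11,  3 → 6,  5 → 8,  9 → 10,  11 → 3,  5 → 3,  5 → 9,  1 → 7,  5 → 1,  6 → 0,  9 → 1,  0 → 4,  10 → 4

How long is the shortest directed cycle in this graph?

For each vertex v, BFS finds the shortest path from v back to v.
The shortest such closed walk is 5 → 9 → 10 → 5, length 3.

3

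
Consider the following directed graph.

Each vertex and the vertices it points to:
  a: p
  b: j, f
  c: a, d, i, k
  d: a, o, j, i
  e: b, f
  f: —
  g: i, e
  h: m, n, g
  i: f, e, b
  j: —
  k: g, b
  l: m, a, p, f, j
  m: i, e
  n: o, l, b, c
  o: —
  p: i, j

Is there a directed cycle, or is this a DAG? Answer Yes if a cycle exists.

No

DFS with white/gray/black marking, starting from m:
m gray
  i gray
    f gray
    f black
    e gray
      b gray
        j gray
        j black
        b→f: f black — skip
      b black
      e→f: f black — skip
    e black
    i→b: b black — skip
  i black
  m→e: e black — skip
m black
a gray
  p gray
    p→i: i black — skip
    p→j: j black — skip
  p black
a black
c gray
  c→a: a black — skip
  d gray
    d→a: a black — skip
    o gray
    o black
    d→j: j black — skip
    d→i: i black — skip
  d black
  c→i: i black — skip
  k gray
    g gray
      g→i: i black — skip
      g→e: e black — skip
    g black
    k→b: b black — skip
  k black
c black
h gray
  h→m: m black — skip
  n gray
    n→o: o black — skip
    l gray
      l→m: m black — skip
      l→a: a black — skip
      l→p: p black — skip
      l→f: f black — skip
      l→j: j black — skip
    l black
    n→b: b black — skip
    n→c: c black — skip
  n black
  h→g: g black — skip
h black
Every edge goes to a white or black vertex — no back edge, so the graph is acyclic.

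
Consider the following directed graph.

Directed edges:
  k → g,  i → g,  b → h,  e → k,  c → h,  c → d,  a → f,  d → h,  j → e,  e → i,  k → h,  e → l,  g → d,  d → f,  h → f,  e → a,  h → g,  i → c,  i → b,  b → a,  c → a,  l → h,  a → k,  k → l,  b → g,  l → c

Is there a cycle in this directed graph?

DFS with white/gray/black marking, starting from l:
l gray
  h gray
    g gray
      d gray
        d→h: h is gray → back edge
Back edge found, so a cycle exists: h → g → d → h.

Yes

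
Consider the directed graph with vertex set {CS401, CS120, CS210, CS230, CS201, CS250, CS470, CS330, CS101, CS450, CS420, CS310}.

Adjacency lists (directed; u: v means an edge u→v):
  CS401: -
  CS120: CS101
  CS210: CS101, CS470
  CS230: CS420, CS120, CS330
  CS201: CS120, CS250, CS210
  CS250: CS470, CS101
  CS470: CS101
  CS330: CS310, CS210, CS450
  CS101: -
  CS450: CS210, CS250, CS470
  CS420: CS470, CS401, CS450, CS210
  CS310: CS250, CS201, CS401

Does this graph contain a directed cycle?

No

DFS with white/gray/black marking, starting from CS330:
CS330 gray
  CS310 gray
    CS250 gray
      CS470 gray
        CS101 gray
        CS101 black
      CS470 black
      CS250→CS101: CS101 black — skip
    CS250 black
    CS201 gray
      CS120 gray
        CS120→CS101: CS101 black — skip
      CS120 black
      CS201→CS250: CS250 black — skip
      CS210 gray
        CS210→CS101: CS101 black — skip
        CS210→CS470: CS470 black — skip
      CS210 black
    CS201 black
    CS401 gray
    CS401 black
  CS310 black
  CS330→CS210: CS210 black — skip
  CS450 gray
    CS450→CS210: CS210 black — skip
    CS450→CS250: CS250 black — skip
    CS450→CS470: CS470 black — skip
  CS450 black
CS330 black
CS230 gray
  CS420 gray
    CS420→CS470: CS470 black — skip
    CS420→CS401: CS401 black — skip
    CS420→CS450: CS450 black — skip
    CS420→CS210: CS210 black — skip
  CS420 black
  CS230→CS120: CS120 black — skip
  CS230→CS330: CS330 black — skip
CS230 black
Every edge goes to a white or black vertex — no back edge, so the graph is acyclic.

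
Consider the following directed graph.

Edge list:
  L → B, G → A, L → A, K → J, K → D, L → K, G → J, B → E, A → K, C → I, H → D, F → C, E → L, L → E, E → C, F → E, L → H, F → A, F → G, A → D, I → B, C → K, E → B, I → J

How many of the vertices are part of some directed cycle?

5

A vertex is on a directed cycle iff it belongs to a strongly connected component of size ≥ 2 (or has a self-loop).
The vertices on cycles are {B, C, E, I, L} — 5 in total.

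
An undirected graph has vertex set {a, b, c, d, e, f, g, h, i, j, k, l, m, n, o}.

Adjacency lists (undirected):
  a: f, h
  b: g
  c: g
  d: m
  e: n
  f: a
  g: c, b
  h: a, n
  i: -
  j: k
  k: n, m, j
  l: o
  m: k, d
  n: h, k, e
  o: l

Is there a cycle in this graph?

DFS, tracking each vertex's parent; an edge to a visited non-parent vertex closes a cycle.
Start from e:
visit e (parent –)
  visit n (parent e)
    visit h (parent n)
      visit a (parent h)
        visit f (parent a)
          f–a: parent, skip
        a–h: parent, skip
      h–n: parent, skip
    visit k (parent n)
      k–n: parent, skip
      visit m (parent k)
        m–k: parent, skip
        visit d (parent m)
          d–m: parent, skip
      visit j (parent k)
        j–k: parent, skip
    n–e: parent, skip
visit b (parent –)
  visit g (parent b)
    visit c (parent g)
      c–g: parent, skip
    g–b: parent, skip
visit i (parent –)
visit l (parent –)
  visit o (parent l)
    o–l: parent, skip
No non-parent visited neighbor found — the graph is a forest.

No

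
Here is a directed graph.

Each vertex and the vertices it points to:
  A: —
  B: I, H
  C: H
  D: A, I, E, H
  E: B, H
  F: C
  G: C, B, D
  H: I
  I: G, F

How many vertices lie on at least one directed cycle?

8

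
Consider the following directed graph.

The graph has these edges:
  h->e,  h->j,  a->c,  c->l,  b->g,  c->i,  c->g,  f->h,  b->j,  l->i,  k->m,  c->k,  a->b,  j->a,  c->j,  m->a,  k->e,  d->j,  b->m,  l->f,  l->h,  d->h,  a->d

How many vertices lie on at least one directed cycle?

A vertex is on a directed cycle iff it belongs to a strongly connected component of size ≥ 2 (or has a self-loop).
The vertices on cycles are {a, b, c, d, f, h, j, k, l, m} — 10 in total.

10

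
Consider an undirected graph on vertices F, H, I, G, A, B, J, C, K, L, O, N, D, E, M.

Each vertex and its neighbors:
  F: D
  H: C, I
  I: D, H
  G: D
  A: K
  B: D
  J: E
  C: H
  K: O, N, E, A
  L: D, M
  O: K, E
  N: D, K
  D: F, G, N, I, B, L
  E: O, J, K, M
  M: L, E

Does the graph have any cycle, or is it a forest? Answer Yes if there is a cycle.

Yes

DFS, tracking each vertex's parent; an edge to a visited non-parent vertex closes a cycle.
Start from J:
visit J (parent –)
  visit E (parent J)
    visit O (parent E)
      visit K (parent O)
        K–O: parent, skip
        visit N (parent K)
          visit D (parent N)
            visit F (parent D)
              F–D: parent, skip
            visit G (parent D)
              G–D: parent, skip
            D–N: parent, skip
            visit I (parent D)
              I–D: parent, skip
              visit H (parent I)
                visit C (parent H)
                  C–H: parent, skip
                H–I: parent, skip
            visit B (parent D)
              B–D: parent, skip
            visit L (parent D)
              L–D: parent, skip
              visit M (parent L)
                M–L: parent, skip
                M–E: E visited and ≠ parent → cycle
Cycle: E – O – K – N – D – L – M – E.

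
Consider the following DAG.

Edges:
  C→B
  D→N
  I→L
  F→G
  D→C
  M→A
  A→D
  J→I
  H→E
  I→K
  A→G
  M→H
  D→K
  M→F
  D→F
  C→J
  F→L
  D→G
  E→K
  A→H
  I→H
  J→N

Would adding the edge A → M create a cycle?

Yes

Adding A→M creates a cycle iff M can already reach A.
Path from M: M → A.
So M → … → A → M is a cycle.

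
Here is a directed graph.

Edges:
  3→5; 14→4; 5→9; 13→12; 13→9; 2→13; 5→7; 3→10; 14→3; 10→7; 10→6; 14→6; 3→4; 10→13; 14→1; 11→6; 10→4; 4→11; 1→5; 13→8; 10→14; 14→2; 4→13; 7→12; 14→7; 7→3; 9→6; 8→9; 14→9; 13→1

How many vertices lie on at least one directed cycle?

9

A vertex is on a directed cycle iff it belongs to a strongly connected component of size ≥ 2 (or has a self-loop).
The vertices on cycles are {1, 2, 3, 4, 5, 7, 10, 13, 14} — 9 in total.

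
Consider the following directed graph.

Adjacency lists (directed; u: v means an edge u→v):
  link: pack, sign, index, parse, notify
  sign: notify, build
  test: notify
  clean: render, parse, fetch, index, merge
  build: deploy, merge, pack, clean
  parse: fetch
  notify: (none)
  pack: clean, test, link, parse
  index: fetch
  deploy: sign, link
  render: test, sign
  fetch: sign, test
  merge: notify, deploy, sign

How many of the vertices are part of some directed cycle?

A vertex is on a directed cycle iff it belongs to a strongly connected component of size ≥ 2 (or has a self-loop).
The vertices on cycles are {link, pack, sign, build, clean, fetch, index, merge, parse, deploy, render} — 11 in total.

11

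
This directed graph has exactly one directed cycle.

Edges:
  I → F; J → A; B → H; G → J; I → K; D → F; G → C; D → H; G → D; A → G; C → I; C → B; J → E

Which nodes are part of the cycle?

A, G, J

DFS with gray/black marking from G:
G gray
  D gray
    H gray
    H black
    F gray
    F black
  D black
  J gray
    A gray
      A→G: G is gray → back edge
Back edge closes the cycle G → J → A → G; its vertices are {A, G, J}.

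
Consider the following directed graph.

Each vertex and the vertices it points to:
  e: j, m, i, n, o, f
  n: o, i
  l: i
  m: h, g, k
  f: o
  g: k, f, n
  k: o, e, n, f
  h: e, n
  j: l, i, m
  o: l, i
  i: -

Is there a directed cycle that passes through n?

n lies on a cycle iff there is a path from n back to itself.
Exploring from n, it never reaches itself; equivalently, its strongly connected component is a singleton.

No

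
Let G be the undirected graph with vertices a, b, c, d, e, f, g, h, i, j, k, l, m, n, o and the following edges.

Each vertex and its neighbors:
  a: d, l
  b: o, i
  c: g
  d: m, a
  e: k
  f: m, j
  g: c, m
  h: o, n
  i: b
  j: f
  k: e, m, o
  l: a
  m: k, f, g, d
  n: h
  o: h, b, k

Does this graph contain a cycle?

DFS, tracking each vertex's parent; an edge to a visited non-parent vertex closes a cycle.
Start from j:
visit j (parent –)
  visit f (parent j)
    visit m (parent f)
      visit k (parent m)
        visit e (parent k)
          e–k: parent, skip
        k–m: parent, skip
        visit o (parent k)
          visit h (parent o)
            h–o: parent, skip
            visit n (parent h)
              n–h: parent, skip
          visit b (parent o)
            b–o: parent, skip
            visit i (parent b)
              i–b: parent, skip
          o–k: parent, skip
      m–f: parent, skip
      visit g (parent m)
        visit c (parent g)
          c–g: parent, skip
        g–m: parent, skip
      visit d (parent m)
        d–m: parent, skip
        visit a (parent d)
          a–d: parent, skip
          visit l (parent a)
            l–a: parent, skip
    f–j: parent, skip
No non-parent visited neighbor found — the graph is a forest.

No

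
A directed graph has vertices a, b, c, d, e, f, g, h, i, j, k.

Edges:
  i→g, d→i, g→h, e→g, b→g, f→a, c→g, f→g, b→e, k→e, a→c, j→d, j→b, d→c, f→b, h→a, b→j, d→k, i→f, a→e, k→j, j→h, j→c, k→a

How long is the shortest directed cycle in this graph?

2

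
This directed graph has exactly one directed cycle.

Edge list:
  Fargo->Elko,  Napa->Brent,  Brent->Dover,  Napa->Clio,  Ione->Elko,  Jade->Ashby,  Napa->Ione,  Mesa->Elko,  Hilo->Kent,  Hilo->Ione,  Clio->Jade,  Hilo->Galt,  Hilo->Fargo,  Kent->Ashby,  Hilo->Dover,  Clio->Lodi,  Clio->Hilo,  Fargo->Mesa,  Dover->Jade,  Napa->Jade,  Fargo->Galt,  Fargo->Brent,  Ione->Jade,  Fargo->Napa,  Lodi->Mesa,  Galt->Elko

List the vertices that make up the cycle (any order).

Clio, Hilo, Napa, Fargo

DFS with gray/black marking from Hilo:
Hilo gray
  Fargo gray
    Napa gray
      Brent gray
        Dover gray
          Jade gray
            Ashby gray
            Ashby black
          Jade black
        Dover black
      Brent black
      Ione gray
        Elko gray
        Elko black
        Ione→Jade: Jade black — skip
      Ione black
      Napa→Jade: Jade black — skip
      Clio gray
        Lodi gray
          Mesa gray
            Mesa→Elko: Elko black — skip
          Mesa black
        Lodi black
        Clio→Jade: Jade black — skip
        Clio→Hilo: Hilo is gray → back edge
Back edge closes the cycle Hilo → Fargo → Napa → Clio → Hilo; its vertices are {Clio, Hilo, Napa, Fargo}.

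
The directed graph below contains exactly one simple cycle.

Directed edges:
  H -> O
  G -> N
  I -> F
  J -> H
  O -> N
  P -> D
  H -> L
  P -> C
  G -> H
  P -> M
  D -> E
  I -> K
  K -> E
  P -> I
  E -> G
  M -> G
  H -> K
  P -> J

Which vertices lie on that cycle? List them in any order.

E, G, H, K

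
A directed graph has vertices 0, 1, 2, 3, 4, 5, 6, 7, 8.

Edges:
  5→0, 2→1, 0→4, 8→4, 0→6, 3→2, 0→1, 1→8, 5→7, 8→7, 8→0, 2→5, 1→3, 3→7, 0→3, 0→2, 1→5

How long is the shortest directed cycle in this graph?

3

For each vertex v, BFS finds the shortest path from v back to v.
The shortest such closed walk is 1 → 5 → 0 → 1, length 3.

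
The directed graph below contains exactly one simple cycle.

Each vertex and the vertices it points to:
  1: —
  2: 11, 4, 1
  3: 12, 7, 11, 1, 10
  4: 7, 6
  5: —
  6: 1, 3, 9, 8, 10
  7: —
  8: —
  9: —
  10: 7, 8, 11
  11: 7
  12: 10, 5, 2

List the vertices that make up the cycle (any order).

2, 3, 4, 6, 12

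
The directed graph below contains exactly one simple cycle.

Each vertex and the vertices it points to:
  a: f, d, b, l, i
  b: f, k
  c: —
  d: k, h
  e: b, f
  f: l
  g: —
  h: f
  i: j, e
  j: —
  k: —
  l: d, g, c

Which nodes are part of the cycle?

d, f, h, l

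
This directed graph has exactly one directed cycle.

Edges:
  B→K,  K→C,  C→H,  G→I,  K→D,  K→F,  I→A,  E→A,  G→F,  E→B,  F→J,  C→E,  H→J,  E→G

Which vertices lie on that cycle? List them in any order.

B, C, E, K

DFS with gray/black marking from C:
C gray
  H gray
    J gray
    J black
  H black
  E gray
    B gray
      K gray
        D gray
        D black
        K→C: C is gray → back edge
Back edge closes the cycle C → E → B → K → C; its vertices are {B, C, E, K}.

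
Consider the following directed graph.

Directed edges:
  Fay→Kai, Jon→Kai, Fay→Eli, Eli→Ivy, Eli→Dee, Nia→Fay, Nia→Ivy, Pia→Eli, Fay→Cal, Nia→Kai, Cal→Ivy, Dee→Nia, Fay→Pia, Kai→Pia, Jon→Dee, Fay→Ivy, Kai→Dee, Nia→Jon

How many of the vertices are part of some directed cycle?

7

A vertex is on a directed cycle iff it belongs to a strongly connected component of size ≥ 2 (or has a self-loop).
The vertices on cycles are {Dee, Eli, Fay, Jon, Kai, Nia, Pia} — 7 in total.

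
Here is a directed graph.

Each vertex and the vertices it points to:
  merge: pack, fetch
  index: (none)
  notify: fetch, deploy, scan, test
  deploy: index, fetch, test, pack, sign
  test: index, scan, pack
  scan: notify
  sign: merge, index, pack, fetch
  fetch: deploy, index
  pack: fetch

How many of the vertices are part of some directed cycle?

8

A vertex is on a directed cycle iff it belongs to a strongly connected component of size ≥ 2 (or has a self-loop).
The vertices on cycles are {pack, scan, sign, test, fetch, merge, deploy, notify} — 8 in total.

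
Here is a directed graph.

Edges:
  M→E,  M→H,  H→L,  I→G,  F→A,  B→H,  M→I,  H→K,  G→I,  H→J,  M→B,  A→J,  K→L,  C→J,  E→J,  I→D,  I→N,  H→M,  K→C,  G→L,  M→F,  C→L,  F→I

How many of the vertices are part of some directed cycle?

5

A vertex is on a directed cycle iff it belongs to a strongly connected component of size ≥ 2 (or has a self-loop).
The vertices on cycles are {B, G, H, I, M} — 5 in total.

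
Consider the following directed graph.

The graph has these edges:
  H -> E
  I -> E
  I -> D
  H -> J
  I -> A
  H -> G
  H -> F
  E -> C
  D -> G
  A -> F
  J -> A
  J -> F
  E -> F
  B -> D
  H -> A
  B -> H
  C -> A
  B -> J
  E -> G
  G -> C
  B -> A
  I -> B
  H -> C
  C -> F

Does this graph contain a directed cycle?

No

DFS with white/gray/black marking, starting from C:
C gray
  A gray
    F gray
    F black
  A black
  C→F: F black — skip
C black
B gray
  J gray
    J→F: F black — skip
    J→A: A black — skip
  J black
  H gray
    G gray
      G→C: C black — skip
    G black
    H→C: C black — skip
    H→J: J black — skip
    H→F: F black — skip
    E gray
      E→C: C black — skip
      E→F: F black — skip
      E→G: G black — skip
    E black
    H→A: A black — skip
  H black
  D gray
    D→G: G black — skip
  D black
  B→A: A black — skip
B black
I gray
  I→A: A black — skip
  I→D: D black — skip
  I→B: B black — skip
  I→E: E black — skip
I black
Every edge goes to a white or black vertex — no back edge, so the graph is acyclic.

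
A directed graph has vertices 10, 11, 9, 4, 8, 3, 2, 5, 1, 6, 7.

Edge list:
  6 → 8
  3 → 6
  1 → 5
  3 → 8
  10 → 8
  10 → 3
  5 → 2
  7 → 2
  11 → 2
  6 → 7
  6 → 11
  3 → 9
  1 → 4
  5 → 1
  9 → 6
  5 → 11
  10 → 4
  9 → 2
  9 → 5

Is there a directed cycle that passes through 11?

11 lies on a cycle iff there is a path from 11 back to itself.
Exploring from 11, it never reaches itself; equivalently, its strongly connected component is a singleton.

No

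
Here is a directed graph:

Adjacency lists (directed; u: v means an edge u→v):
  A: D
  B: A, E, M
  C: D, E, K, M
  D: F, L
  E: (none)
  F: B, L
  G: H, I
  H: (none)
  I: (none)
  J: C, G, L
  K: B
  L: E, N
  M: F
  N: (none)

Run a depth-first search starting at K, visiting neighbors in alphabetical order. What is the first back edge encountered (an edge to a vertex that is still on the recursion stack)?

DFS from K (visiting neighbors in alphabetical order); mark gray on enter, black on exit:
K gray
  B gray
    A gray
      D gray
        F gray
          F→B: B is gray → back edge
First back edge: F → B.

F→B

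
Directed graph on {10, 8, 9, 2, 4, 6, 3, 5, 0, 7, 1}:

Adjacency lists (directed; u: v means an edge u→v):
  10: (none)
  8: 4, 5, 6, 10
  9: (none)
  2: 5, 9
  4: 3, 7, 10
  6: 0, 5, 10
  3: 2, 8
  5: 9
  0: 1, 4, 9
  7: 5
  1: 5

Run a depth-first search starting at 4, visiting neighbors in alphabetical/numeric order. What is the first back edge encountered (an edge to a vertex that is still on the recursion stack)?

DFS from 4 (visiting neighbors in alphabetical/numeric order); mark gray on enter, black on exit:
4 gray
  3 gray
    2 gray
      5 gray
        9 gray
        9 black
      5 black
      2→9: 9 black — skip
    2 black
    8 gray
      8→4: 4 is gray → back edge
First back edge: 8 → 4.

8→4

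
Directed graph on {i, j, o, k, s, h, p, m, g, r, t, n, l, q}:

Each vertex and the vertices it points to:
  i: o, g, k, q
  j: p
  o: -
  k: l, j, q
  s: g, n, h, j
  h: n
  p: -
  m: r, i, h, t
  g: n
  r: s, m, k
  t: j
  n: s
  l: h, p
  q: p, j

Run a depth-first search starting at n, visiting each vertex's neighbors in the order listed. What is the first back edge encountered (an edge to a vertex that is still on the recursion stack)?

g->n

DFS from n (visiting each vertex's neighbors in the order listed); mark gray on enter, black on exit:
n gray
  s gray
    g gray
      g→n: n is gray → back edge
First back edge: g → n.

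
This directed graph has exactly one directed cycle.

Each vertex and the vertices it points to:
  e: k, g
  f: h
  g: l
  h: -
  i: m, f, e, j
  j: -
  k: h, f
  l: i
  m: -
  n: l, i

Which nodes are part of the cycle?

DFS with gray/black marking from i:
i gray
  m gray
  m black
  f gray
    h gray
    h black
  f black
  e gray
    k gray
      k→h: h black — skip
      k→f: f black — skip
    k black
    g gray
      l gray
        l→i: i is gray → back edge
Back edge closes the cycle i → e → g → l → i; its vertices are {e, g, i, l}.

e, g, i, l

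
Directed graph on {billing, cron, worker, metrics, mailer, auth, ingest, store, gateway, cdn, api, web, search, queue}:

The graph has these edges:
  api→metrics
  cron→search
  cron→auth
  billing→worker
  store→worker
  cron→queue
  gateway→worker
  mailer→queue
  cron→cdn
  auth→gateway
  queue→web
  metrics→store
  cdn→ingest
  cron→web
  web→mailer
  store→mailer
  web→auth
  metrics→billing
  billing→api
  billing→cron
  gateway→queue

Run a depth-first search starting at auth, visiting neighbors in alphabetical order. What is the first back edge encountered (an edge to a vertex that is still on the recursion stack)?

DFS from auth (visiting neighbors in alphabetical order); mark gray on enter, black on exit:
auth gray
  gateway gray
    queue gray
      web gray
        web→auth: auth is gray → back edge
First back edge: web → auth.

web→auth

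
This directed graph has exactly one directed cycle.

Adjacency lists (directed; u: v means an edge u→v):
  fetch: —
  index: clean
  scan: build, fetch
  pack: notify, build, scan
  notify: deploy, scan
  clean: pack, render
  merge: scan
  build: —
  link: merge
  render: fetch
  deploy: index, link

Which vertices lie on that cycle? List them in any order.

pack, clean, index, deploy, notify

DFS with gray/black marking from deploy:
deploy gray
  index gray
    clean gray
      pack gray
        notify gray
          notify→deploy: deploy is gray → back edge
Back edge closes the cycle deploy → index → clean → pack → notify → deploy; its vertices are {pack, clean, index, deploy, notify}.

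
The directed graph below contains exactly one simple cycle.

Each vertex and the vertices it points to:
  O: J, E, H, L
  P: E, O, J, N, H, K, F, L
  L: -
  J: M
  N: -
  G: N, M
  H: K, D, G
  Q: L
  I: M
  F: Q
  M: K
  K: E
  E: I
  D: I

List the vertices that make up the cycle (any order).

DFS with gray/black marking from E:
E gray
  I gray
    M gray
      K gray
        K→E: E is gray → back edge
Back edge closes the cycle E → I → M → K → E; its vertices are {E, I, K, M}.

E, I, K, M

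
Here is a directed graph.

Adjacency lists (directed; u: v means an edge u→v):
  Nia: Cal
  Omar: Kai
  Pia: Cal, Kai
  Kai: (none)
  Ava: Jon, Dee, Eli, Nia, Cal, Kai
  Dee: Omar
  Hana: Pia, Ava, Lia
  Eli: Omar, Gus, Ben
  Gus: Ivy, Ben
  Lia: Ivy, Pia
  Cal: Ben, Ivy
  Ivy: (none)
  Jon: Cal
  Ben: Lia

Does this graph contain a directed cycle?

Yes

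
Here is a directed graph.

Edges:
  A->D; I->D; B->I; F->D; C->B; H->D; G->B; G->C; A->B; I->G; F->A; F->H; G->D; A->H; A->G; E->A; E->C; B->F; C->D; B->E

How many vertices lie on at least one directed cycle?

7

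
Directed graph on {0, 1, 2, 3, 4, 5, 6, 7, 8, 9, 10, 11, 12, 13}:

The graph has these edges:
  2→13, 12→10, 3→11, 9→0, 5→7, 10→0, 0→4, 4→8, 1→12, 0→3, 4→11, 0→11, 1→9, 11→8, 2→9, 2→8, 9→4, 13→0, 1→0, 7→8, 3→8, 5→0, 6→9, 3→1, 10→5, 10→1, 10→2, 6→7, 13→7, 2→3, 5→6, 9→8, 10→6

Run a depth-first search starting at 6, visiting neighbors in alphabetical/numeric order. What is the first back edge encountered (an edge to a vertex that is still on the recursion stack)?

DFS from 6 (visiting neighbors in alphabetical/numeric order); mark gray on enter, black on exit:
6 gray
  7 gray
    8 gray
    8 black
  7 black
  9 gray
    0 gray
      3 gray
        1 gray
          1→0: 0 is gray → back edge
First back edge: 1 → 0.

1->0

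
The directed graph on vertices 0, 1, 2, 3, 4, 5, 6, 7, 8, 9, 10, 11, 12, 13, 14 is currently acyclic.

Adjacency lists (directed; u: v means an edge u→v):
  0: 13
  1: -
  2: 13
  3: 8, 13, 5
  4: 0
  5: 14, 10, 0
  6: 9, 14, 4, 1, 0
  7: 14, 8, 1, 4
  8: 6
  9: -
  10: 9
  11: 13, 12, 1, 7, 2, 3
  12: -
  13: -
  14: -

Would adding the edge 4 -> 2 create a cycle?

Adding 4→2 creates a cycle iff 2 can already reach 4.
Explore from 2: no path reaches 4. The graph stays acyclic.

No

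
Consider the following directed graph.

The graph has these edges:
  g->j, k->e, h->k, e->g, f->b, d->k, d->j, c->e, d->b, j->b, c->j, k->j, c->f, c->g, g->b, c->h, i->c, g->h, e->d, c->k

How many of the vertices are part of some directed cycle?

5

A vertex is on a directed cycle iff it belongs to a strongly connected component of size ≥ 2 (or has a self-loop).
The vertices on cycles are {d, e, g, h, k} — 5 in total.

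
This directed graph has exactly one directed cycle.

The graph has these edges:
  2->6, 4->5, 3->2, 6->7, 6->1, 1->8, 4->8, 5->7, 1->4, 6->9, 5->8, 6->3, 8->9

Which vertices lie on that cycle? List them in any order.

2, 3, 6

DFS with gray/black marking from 6:
6 gray
  9 gray
  9 black
  1 gray
    8 gray
      8→9: 9 black — skip
    8 black
    4 gray
      5 gray
        5→8: 8 black — skip
        7 gray
        7 black
      5 black
      4→8: 8 black — skip
    4 black
  1 black
  6→7: 7 black — skip
  3 gray
    2 gray
      2→6: 6 is gray → back edge
Back edge closes the cycle 6 → 3 → 2 → 6; its vertices are {2, 3, 6}.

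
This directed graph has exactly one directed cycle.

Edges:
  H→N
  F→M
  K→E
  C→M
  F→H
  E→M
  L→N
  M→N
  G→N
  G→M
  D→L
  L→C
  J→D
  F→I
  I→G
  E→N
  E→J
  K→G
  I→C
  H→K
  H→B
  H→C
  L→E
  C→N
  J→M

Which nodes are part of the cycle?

D, E, J, L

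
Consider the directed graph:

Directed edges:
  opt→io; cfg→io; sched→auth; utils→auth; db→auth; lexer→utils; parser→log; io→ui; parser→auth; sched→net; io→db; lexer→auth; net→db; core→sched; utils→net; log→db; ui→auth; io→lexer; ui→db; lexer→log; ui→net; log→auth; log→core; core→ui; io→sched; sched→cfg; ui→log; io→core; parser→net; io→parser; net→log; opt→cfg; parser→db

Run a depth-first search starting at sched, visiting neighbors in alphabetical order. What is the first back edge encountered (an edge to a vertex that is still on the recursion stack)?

core→sched

DFS from sched (visiting neighbors in alphabetical order); mark gray on enter, black on exit:
sched gray
  auth gray
  auth black
  cfg gray
    io gray
      core gray
        core→sched: sched is gray → back edge
First back edge: core → sched.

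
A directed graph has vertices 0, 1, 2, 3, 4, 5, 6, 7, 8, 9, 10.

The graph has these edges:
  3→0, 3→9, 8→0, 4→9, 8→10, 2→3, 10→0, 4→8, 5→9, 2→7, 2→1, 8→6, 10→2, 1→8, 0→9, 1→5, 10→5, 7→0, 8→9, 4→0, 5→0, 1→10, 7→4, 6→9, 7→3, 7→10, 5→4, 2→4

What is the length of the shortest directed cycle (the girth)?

For each vertex v, BFS finds the shortest path from v back to v.
The shortest such closed walk is 2 → 1 → 10 → 2, length 3.

3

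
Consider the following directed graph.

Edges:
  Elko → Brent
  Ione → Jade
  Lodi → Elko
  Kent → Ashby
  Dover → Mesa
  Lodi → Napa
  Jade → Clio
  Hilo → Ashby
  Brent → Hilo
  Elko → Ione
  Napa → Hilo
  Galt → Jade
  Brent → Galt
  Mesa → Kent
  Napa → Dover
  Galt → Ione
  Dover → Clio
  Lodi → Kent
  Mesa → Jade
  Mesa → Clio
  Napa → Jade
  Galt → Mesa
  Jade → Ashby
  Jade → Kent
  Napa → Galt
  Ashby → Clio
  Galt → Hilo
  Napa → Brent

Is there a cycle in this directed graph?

DFS with white/gray/black marking, starting from Napa:
Napa gray
  Jade gray
    Clio gray
    Clio black
    Kent gray
      Ashby gray
        Ashby→Clio: Clio black — skip
      Ashby black
    Kent black
    Jade→Ashby: Ashby black — skip
  Jade black
  Dover gray
    Dover→Clio: Clio black — skip
    Mesa gray
      Mesa→Kent: Kent black — skip
      Mesa→Clio: Clio black — skip
      Mesa→Jade: Jade black — skip
    Mesa black
  Dover black
  Galt gray
    Hilo gray
      Hilo→Ashby: Ashby black — skip
    Hilo black
    Galt→Mesa: Mesa black — skip
    Ione gray
      Ione→Jade: Jade black — skip
    Ione black
    Galt→Jade: Jade black — skip
  Galt black
  Napa→Hilo: Hilo black — skip
  Brent gray
    Brent→Galt: Galt black — skip
    Brent→Hilo: Hilo black — skip
  Brent black
Napa black
Elko gray
  Elko→Ione: Ione black — skip
  Elko→Brent: Brent black — skip
Elko black
Lodi gray
  Lodi→Elko: Elko black — skip
  Lodi→Kent: Kent black — skip
  Lodi→Napa: Napa black — skip
Lodi black
Every edge goes to a white or black vertex — no back edge, so the graph is acyclic.

No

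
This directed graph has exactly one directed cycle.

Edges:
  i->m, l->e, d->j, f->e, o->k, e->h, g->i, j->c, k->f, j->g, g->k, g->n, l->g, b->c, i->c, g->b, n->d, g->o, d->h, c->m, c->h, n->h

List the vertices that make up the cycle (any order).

DFS with gray/black marking from g:
g gray
  k gray
    f gray
      e gray
        h gray
        h black
      e black
    f black
  k black
  o gray
    o→k: k black — skip
  o black
  i gray
    m gray
    m black
    c gray
      c→m: m black — skip
      c→h: h black — skip
    c black
  i black
  n gray
    n→h: h black — skip
    d gray
      j gray
        j→c: c black — skip
        j→g: g is gray → back edge
Back edge closes the cycle g → n → d → j → g; its vertices are {d, g, j, n}.

d, g, j, n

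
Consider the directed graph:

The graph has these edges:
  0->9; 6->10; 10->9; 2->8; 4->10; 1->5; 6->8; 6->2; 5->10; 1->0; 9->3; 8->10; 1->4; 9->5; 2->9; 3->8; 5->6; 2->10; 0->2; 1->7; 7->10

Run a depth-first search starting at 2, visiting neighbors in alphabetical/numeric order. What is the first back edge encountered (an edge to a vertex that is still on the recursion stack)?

DFS from 2 (visiting neighbors in alphabetical/numeric order); mark gray on enter, black on exit:
2 gray
  8 gray
    10 gray
      9 gray
        3 gray
          3→8: 8 is gray → back edge
First back edge: 3 → 8.

3→8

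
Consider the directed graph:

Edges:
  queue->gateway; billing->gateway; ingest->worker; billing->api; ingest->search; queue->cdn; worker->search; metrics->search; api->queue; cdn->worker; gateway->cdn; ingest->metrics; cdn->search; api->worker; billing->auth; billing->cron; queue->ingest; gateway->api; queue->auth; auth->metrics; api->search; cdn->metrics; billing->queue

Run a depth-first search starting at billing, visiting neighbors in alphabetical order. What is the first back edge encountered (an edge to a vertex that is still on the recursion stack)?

DFS from billing (visiting neighbors in alphabetical order); mark gray on enter, black on exit:
billing gray
  api gray
    queue gray
      auth gray
        metrics gray
          search gray
          search black
        metrics black
      auth black
      cdn gray
        cdn→metrics: metrics black — skip
        cdn→search: search black — skip
        worker gray
          worker→search: search black — skip
        worker black
      cdn black
      gateway gray
        gateway→api: api is gray → back edge
First back edge: gateway → api.

gateway->api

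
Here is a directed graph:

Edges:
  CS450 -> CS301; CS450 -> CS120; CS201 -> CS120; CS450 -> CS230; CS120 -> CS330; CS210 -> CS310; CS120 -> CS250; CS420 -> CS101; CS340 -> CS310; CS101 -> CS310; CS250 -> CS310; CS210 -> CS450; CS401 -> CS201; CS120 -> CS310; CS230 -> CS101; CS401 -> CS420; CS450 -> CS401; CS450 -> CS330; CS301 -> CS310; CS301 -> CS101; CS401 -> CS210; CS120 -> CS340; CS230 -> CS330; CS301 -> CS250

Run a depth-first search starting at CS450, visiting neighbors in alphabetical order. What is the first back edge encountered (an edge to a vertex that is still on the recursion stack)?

CS210→CS450

DFS from CS450 (visiting neighbors in alphabetical order); mark gray on enter, black on exit:
CS450 gray
  CS120 gray
    CS250 gray
      CS310 gray
      CS310 black
    CS250 black
    CS120→CS310: CS310 black — skip
    CS330 gray
    CS330 black
    CS340 gray
      CS340→CS310: CS310 black — skip
    CS340 black
  CS120 black
  CS230 gray
    CS101 gray
      CS101→CS310: CS310 black — skip
    CS101 black
    CS230→CS330: CS330 black — skip
  CS230 black
  CS301 gray
    CS301→CS101: CS101 black — skip
    CS301→CS250: CS250 black — skip
    CS301→CS310: CS310 black — skip
  CS301 black
  CS450→CS330: CS330 black — skip
  CS401 gray
    CS201 gray
      CS201→CS120: CS120 black — skip
    CS201 black
    CS210 gray
      CS210→CS310: CS310 black — skip
      CS210→CS450: CS450 is gray → back edge
First back edge: CS210 → CS450.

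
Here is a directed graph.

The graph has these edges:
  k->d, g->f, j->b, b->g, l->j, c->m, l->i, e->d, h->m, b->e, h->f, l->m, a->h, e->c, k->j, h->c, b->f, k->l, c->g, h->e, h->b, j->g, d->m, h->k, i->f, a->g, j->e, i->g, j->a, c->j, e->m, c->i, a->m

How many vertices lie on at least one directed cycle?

8

A vertex is on a directed cycle iff it belongs to a strongly connected component of size ≥ 2 (or has a self-loop).
The vertices on cycles are {a, b, c, e, h, j, k, l} — 8 in total.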